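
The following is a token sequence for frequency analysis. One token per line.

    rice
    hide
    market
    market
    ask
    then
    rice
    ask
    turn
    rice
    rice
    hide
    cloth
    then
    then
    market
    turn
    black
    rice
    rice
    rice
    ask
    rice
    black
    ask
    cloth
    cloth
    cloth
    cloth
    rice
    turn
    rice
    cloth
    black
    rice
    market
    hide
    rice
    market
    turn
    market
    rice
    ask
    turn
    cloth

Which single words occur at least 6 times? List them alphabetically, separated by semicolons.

Unigram counts meeting the condition (at least 6 times):
  cloth: 7
  market: 6
  rice: 13

cloth; market; rice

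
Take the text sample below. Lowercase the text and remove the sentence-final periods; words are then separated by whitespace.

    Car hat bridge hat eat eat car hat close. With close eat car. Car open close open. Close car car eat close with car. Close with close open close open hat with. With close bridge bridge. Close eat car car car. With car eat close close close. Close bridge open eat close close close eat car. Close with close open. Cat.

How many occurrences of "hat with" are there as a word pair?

1

Scanning the 60 overlapping bigram windows for "hat with":
  position 31–32: hat with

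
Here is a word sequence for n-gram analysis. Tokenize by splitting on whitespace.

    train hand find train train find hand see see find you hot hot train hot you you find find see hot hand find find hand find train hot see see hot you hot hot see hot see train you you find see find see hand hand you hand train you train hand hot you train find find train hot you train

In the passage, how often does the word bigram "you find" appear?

2

Scanning the 60 overlapping bigram windows for "you find":
  position 17–18: you find
  position 40–41: you find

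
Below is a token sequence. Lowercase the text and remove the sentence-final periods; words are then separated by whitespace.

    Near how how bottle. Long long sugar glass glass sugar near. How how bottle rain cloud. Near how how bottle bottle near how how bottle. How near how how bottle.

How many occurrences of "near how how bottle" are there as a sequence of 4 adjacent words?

Scanning the 27 overlapping 4-gram windows for "near how how bottle":
  position 1–4: near how how bottle
  position 11–14: near how how bottle
  position 17–20: near how how bottle
  position 22–25: near how how bottle
  position 27–30: near how how bottle

5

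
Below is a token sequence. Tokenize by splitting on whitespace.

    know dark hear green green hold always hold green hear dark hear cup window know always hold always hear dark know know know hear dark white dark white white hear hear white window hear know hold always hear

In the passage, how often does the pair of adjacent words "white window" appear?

1

Scanning the 37 overlapping bigram windows for "white window":
  position 32–33: white window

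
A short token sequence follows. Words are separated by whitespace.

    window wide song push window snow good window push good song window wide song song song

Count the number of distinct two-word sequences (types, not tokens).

12

16 tokens → 15 bigram windows in total.
Repeated bigrams (each contributes count−1 duplicates):
  song song: 2
  wide song: 2
  window wide: 2
3 duplicate windows → 15 − 3 = 12 distinct.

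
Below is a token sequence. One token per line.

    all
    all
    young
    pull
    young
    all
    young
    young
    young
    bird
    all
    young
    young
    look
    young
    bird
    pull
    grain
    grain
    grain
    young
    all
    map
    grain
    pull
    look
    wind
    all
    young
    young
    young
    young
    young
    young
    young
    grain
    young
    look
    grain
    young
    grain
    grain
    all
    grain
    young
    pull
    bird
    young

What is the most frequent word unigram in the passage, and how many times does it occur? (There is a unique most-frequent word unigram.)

"young", 20 times

Unigram frequencies (highest first):
  young: 20
  grain: 9
  all: 7
  pull: 4
  bird: 3
  look: 3
  … (2 more, each ≤ 1)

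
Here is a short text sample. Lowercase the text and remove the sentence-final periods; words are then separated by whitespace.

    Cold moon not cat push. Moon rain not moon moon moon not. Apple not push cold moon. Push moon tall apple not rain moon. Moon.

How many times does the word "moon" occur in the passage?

Scanning the 25 tokens for "moon":
  position 2: moon
  position 6: moon
  position 9: moon
  position 10: moon
  position 11: moon
  position 17: moon
  position 19: moon
  position 24: moon
  position 25: moon

9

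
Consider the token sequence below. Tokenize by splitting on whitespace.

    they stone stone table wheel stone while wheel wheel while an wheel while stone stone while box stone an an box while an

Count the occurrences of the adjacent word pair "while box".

1

Scanning the 22 overlapping bigram windows for "while box":
  position 16–17: while box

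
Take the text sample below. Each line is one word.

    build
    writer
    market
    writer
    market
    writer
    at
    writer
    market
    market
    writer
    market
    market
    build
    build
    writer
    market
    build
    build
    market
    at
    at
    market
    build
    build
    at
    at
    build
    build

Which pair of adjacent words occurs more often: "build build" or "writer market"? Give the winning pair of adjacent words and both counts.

"writer market" (5 vs 4)

"build build": 4 occurrences
"writer market": 5 occurrences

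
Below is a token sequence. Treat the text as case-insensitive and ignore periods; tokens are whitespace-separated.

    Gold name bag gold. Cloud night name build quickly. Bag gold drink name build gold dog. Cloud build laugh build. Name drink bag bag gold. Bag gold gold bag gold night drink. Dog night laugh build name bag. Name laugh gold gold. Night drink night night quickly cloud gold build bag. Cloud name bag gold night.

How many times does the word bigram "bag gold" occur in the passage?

Scanning the 55 overlapping bigram windows for "bag gold":
  position 3–4: bag gold
  position 10–11: bag gold
  position 24–25: bag gold
  position 26–27: bag gold
  position 29–30: bag gold
  position 54–55: bag gold

6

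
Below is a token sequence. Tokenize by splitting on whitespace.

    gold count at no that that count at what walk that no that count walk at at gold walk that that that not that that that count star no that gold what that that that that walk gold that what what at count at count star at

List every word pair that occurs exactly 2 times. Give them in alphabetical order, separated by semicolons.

at count; count star; walk that

Bigram counts meeting the condition (exactly 2 times):
  at count: 2
  count star: 2
  walk that: 2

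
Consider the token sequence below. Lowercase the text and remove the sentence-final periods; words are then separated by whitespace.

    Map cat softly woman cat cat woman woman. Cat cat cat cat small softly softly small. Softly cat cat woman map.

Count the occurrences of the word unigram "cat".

Scanning the 21 tokens for "cat":
  position 2: cat
  position 5: cat
  position 6: cat
  position 9: cat
  position 10: cat
  position 11: cat
  position 12: cat
  position 18: cat
  position 19: cat

9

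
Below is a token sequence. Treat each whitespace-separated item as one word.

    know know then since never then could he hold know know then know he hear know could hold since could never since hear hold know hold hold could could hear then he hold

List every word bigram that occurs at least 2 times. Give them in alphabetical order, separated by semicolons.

Bigram counts meeting the condition (at least 2 times):
  he hold: 2
  hold know: 2
  know know: 2
  know then: 2

he hold; hold know; know know; know then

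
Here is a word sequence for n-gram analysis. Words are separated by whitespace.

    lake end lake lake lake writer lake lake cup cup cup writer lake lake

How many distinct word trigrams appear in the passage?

11

14 tokens → 12 trigram windows in total.
Repeated trigrams (each contributes count−1 duplicates):
  writer lake lake: 2
1 duplicate windows → 12 − 1 = 11 distinct.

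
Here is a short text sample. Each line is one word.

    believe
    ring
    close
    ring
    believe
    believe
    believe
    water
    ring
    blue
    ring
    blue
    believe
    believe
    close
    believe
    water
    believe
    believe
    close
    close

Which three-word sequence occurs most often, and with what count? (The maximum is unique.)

"believe believe close", 2 times

Trigram frequencies (highest first):
  believe believe close: 2
  believe ring close: 1
  ring close ring: 1
  close ring believe: 1
  ring believe believe: 1
  believe believe believe: 1
  … (12 more, each ≤ 1)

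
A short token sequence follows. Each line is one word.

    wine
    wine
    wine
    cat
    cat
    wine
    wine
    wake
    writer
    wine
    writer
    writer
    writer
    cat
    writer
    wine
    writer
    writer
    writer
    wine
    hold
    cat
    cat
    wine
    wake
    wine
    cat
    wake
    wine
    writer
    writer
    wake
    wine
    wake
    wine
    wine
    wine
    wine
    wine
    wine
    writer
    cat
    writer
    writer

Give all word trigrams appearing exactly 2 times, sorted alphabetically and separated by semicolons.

cat cat wine; wine wake wine; writer cat writer; writer wine writer; writer writer writer

Trigram counts meeting the condition (exactly 2 times):
  cat cat wine: 2
  wine wake wine: 2
  writer cat writer: 2
  writer wine writer: 2
  writer writer writer: 2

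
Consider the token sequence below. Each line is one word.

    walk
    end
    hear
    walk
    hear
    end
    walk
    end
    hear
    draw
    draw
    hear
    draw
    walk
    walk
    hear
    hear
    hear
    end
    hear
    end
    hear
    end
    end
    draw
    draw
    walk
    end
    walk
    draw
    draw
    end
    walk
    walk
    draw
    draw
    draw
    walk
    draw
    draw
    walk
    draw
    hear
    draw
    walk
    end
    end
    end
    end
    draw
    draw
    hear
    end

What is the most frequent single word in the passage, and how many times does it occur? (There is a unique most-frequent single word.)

Unigram frequencies (highest first):
  draw: 16
  end: 14
  walk: 12
  hear: 11

"draw", 16 times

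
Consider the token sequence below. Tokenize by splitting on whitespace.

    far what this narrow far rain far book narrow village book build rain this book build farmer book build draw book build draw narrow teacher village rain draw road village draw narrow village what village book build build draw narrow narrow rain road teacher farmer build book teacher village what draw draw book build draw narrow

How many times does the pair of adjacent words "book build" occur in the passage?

6

Scanning the 55 overlapping bigram windows for "book build":
  position 11–12: book build
  position 15–16: book build
  position 18–19: book build
  position 21–22: book build
  position 36–37: book build
  position 53–54: book build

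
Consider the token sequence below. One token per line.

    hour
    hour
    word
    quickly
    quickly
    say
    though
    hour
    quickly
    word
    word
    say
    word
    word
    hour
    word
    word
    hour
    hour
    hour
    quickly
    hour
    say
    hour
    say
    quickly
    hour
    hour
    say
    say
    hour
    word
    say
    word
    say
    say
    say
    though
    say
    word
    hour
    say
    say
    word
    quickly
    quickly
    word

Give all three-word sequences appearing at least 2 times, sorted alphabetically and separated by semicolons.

Trigram counts meeting the condition (at least 2 times):
  hour say say: 2
  word quickly quickly: 2
  word say word: 2
  word word hour: 2

hour say say; word quickly quickly; word say word; word word hour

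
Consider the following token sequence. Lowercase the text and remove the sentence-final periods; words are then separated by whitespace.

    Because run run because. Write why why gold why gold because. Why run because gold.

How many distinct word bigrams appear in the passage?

15 tokens → 14 bigram windows in total.
Repeated bigrams (each contributes count−1 duplicates):
  run because: 2
  why gold: 2
2 duplicate windows → 14 − 2 = 12 distinct.

12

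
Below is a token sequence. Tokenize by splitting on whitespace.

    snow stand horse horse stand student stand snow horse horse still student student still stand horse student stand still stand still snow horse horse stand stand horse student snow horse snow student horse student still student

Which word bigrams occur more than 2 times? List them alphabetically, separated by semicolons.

Bigram counts meeting the condition (more than 2 times):
  horse horse: 3
  horse student: 3
  snow horse: 3
  stand horse: 3

horse horse; horse student; snow horse; stand horse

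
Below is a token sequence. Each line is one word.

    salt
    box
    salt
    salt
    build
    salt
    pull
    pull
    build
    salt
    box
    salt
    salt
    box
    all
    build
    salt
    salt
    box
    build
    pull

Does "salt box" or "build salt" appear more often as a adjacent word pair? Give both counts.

"salt box": 4 occurrences
"build salt": 3 occurrences

"salt box" (4 vs 3)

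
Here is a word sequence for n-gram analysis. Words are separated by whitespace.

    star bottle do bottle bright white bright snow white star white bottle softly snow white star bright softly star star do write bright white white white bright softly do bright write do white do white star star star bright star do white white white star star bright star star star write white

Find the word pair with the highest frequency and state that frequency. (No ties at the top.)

Bigram frequencies (highest first):
  star star: 6
  white star: 4
  white white: 4
  star bright: 3
  do white: 3
  bright white: 2
  … (24 more, each ≤ 2)

"star star", 6 times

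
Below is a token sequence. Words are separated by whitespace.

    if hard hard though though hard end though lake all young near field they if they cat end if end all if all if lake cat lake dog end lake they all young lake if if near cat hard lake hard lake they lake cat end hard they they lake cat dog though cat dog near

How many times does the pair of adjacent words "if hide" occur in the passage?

Scanning the 55 overlapping bigram windows for "if hide":
  (none found)

0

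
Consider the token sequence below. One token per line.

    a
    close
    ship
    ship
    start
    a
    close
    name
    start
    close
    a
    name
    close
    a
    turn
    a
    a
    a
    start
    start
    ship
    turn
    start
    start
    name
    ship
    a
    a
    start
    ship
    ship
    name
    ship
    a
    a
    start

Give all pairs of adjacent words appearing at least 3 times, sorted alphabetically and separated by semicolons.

Bigram counts meeting the condition (at least 3 times):
  a a: 4
  a start: 3

a a; a start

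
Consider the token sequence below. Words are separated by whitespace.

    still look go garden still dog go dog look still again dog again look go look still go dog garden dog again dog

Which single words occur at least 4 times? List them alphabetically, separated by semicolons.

dog; go; look; still

Unigram counts meeting the condition (at least 4 times):
  dog: 6
  go: 4
  look: 4
  still: 4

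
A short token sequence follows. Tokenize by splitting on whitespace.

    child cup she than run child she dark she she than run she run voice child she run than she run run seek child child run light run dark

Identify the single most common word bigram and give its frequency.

"she run", 3 times

Bigram frequencies (highest first):
  she run: 3
  she than: 2
  than run: 2
  child she: 2
  child cup: 1
  cup she: 1
  … (17 more, each ≤ 1)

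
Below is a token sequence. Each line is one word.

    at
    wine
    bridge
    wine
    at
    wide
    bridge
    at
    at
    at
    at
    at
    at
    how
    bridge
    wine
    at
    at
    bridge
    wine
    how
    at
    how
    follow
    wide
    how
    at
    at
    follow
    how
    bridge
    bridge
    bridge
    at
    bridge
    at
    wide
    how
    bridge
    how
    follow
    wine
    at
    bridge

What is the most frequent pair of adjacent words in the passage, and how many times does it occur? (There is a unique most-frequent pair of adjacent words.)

"at at", 7 times

Bigram frequencies (highest first):
  at at: 7
  bridge wine: 3
  wine at: 3
  bridge at: 3
  how bridge: 3
  at bridge: 3
  … (15 more, each ≤ 2)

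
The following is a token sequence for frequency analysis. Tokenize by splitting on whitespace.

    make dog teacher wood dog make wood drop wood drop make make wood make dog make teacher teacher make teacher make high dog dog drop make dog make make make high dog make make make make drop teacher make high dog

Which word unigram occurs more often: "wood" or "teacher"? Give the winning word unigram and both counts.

"wood": 4 occurrences
"teacher": 5 occurrences

"teacher" (5 vs 4)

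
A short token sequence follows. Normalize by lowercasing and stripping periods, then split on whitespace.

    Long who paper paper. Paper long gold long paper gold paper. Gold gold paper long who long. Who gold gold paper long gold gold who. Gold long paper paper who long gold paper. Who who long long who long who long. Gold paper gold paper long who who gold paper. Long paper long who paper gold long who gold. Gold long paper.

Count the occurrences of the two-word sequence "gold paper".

Scanning the 61 overlapping bigram windows for "gold paper":
  position 10–11: gold paper
  position 13–14: gold paper
  position 20–21: gold paper
  position 32–33: gold paper
  position 42–43: gold paper
  position 44–45: gold paper
  position 49–50: gold paper

7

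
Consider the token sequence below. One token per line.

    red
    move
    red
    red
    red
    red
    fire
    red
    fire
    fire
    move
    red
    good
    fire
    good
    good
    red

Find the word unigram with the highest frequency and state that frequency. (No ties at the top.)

"red", 8 times

Unigram frequencies (highest first):
  red: 8
  fire: 4
  good: 3
  move: 2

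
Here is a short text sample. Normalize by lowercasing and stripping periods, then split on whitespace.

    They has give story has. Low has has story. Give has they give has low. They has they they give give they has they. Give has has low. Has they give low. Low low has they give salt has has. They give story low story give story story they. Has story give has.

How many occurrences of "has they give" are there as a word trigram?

Scanning the 51 overlapping trigram windows for "has they give":
  position 11–13: has they give
  position 23–25: has they give
  position 29–31: has they give
  position 35–37: has they give
  position 40–42: has they give

5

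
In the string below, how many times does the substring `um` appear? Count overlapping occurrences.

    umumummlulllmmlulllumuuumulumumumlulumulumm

10

Sliding a length-2 window over the 43 characters (42 positions):
  position 1–2: um
  position 3–4: um
  position 5–6: um
  position 20–21: um
  position 24–25: um
  position 28–29: um
  position 30–31: um
  position 32–33: um
  position 37–38: um
  position 41–42: um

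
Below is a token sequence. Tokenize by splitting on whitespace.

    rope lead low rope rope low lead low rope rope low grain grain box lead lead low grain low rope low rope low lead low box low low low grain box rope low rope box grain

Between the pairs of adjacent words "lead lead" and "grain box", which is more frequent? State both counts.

"lead lead": 1 occurrence
"grain box": 2 occurrences

"grain box" (2 vs 1)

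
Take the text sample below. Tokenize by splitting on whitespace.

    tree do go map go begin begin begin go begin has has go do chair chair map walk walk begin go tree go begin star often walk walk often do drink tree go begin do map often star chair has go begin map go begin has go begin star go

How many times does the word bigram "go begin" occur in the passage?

Scanning the 49 overlapping bigram windows for "go begin":
  position 5–6: go begin
  position 9–10: go begin
  position 23–24: go begin
  position 33–34: go begin
  position 41–42: go begin
  position 44–45: go begin
  position 47–48: go begin

7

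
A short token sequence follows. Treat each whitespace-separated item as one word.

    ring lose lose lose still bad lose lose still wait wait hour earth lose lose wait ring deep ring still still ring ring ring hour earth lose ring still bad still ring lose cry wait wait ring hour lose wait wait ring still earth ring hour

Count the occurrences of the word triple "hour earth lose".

2

Scanning the 44 overlapping trigram windows for "hour earth lose":
  position 12–14: hour earth lose
  position 25–27: hour earth lose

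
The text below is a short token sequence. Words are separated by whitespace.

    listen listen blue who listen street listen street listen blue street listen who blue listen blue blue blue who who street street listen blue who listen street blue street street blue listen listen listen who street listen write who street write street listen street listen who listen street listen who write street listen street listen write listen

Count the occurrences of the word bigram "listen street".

6

Scanning the 56 overlapping bigram windows for "listen street":
  position 5–6: listen street
  position 7–8: listen street
  position 26–27: listen street
  position 43–44: listen street
  position 47–48: listen street
  position 53–54: listen street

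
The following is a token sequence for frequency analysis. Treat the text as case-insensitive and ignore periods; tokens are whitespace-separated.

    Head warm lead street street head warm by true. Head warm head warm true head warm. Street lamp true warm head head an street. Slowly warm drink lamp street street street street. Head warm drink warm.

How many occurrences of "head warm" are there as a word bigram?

6

Scanning the 35 overlapping bigram windows for "head warm":
  position 1–2: head warm
  position 6–7: head warm
  position 10–11: head warm
  position 12–13: head warm
  position 15–16: head warm
  position 33–34: head warm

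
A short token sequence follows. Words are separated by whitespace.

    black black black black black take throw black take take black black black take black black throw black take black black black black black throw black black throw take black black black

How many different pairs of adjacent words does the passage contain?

8

32 tokens → 31 bigram windows in total.
Repeated bigrams (each contributes count−1 duplicates):
  black black: 14
  black take: 4
  take black: 4
  black throw: 3
  throw black: 3
23 duplicate windows → 31 − 23 = 8 distinct.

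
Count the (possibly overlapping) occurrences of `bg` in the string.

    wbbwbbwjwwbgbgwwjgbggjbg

Sliding a length-2 window over the 24 characters (23 positions):
  position 11–12: bg
  position 13–14: bg
  position 19–20: bg
  position 23–24: bg

4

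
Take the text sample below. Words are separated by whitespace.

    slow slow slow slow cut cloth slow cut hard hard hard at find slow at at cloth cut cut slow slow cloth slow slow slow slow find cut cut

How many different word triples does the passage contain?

24

29 tokens → 27 trigram windows in total.
Repeated trigrams (each contributes count−1 duplicates):
  slow slow slow: 4
3 duplicate windows → 27 − 3 = 24 distinct.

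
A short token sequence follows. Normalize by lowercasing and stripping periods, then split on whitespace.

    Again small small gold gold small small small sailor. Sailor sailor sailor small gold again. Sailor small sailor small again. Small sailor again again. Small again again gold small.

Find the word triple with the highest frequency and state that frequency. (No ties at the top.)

"sailor sailor sailor", 2 times

Trigram frequencies (highest first):
  sailor sailor sailor: 2
  again small small: 1
  small small gold: 1
  small gold gold: 1
  gold gold small: 1
  gold small small: 1
  … (20 more, each ≤ 1)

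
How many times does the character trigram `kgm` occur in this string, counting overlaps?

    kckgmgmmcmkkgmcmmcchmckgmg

Sliding a length-3 window over the 26 characters (24 positions):
  position 3–5: kgm
  position 12–14: kgm
  position 23–25: kgm

3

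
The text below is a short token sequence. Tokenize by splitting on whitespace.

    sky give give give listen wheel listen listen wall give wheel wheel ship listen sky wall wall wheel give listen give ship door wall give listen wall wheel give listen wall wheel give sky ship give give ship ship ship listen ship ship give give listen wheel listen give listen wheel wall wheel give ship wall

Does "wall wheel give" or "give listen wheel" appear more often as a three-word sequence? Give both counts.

"wall wheel give" (4 vs 3)

"wall wheel give": 4 occurrences
"give listen wheel": 3 occurrences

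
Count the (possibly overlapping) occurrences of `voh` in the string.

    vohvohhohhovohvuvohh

4

Sliding a length-3 window over the 20 characters (18 positions):
  position 1–3: voh
  position 4–6: voh
  position 12–14: voh
  position 17–19: voh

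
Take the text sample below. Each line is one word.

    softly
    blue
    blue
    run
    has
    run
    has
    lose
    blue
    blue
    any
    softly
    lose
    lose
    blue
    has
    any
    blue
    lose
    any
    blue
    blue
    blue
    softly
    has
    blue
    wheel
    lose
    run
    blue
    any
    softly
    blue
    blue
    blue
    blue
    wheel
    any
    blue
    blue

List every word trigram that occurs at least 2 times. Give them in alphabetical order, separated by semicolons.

Trigram counts meeting the condition (at least 2 times):
  any blue blue: 2
  blue any softly: 2
  blue blue blue: 3
  softly blue blue: 2

any blue blue; blue any softly; blue blue blue; softly blue blue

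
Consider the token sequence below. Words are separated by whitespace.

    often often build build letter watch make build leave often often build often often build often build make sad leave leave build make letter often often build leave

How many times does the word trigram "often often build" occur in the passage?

Scanning the 26 overlapping trigram windows for "often often build":
  position 1–3: often often build
  position 10–12: often often build
  position 13–15: often often build
  position 25–27: often often build

4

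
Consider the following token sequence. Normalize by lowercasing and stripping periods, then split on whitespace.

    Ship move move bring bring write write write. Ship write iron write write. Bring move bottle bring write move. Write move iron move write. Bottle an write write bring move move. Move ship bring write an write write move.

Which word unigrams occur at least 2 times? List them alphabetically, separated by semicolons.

an; bottle; bring; iron; move; ship; write

Unigram counts meeting the condition (at least 2 times):
  an: 2
  bottle: 2
  bring: 6
  iron: 2
  move: 10
  ship: 3
  write: 14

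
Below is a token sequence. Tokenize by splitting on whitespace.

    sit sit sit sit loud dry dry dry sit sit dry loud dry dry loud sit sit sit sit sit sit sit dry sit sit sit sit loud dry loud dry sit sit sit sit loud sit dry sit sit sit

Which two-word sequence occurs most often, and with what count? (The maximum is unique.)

"sit sit", 18 times

Bigram frequencies (highest first):
  sit sit: 18
  loud dry: 4
  dry sit: 4
  sit loud: 3
  dry dry: 3
  sit dry: 3
  … (2 more, each ≤ 3)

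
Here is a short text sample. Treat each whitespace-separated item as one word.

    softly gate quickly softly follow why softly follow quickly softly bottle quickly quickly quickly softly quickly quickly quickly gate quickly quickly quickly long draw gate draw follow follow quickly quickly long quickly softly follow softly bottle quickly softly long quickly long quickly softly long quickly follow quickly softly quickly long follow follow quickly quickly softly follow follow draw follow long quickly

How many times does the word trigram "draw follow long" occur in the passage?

1

Scanning the 59 overlapping trigram windows for "draw follow long":
  position 58–60: draw follow long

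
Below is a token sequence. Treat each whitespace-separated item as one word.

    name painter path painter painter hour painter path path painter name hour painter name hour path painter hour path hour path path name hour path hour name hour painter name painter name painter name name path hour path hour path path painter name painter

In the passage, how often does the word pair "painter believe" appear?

0

Scanning the 43 overlapping bigram windows for "painter believe":
  (none found)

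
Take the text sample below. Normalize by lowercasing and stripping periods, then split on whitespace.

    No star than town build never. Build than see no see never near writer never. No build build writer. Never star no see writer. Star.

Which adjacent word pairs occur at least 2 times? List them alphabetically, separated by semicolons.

no see; writer never

Bigram counts meeting the condition (at least 2 times):
  no see: 2
  writer never: 2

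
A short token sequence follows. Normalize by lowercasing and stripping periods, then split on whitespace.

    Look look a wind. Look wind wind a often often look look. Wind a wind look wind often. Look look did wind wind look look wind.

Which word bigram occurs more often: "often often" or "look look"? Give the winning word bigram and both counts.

"often often": 1 occurrence
"look look": 4 occurrences

"look look" (4 vs 1)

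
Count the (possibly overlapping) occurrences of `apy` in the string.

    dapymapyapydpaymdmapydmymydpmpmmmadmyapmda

Sliding a length-3 window over the 42 characters (40 positions):
  position 2–4: apy
  position 6–8: apy
  position 9–11: apy
  position 19–21: apy

4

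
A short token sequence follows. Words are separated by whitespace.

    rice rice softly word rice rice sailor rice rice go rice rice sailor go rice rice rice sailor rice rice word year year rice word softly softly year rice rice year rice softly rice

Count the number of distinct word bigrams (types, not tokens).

34 tokens → 33 bigram windows in total.
Repeated bigrams (each contributes count−1 duplicates):
  rice rice: 8
  rice sailor: 3
  year rice: 3
  go rice: 2
  rice softly: 2
  rice word: 2
  sailor rice: 2
15 duplicate windows → 33 − 15 = 18 distinct.

18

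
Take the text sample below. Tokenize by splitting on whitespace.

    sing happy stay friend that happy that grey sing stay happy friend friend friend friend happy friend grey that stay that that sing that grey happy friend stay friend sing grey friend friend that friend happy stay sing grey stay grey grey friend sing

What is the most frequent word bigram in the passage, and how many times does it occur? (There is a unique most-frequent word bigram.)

"friend friend", 4 times

Bigram frequencies (highest first):
  friend friend: 4
  happy friend: 3
  happy stay: 2
  stay friend: 2
  friend that: 2
  that grey: 2
  … (24 more, each ≤ 2)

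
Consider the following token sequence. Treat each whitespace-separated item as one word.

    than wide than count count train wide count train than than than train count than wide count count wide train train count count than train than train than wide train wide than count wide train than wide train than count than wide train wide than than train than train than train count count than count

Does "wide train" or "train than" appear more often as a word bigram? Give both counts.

"train than" (7 vs 5)

"wide train": 5 occurrences
"train than": 7 occurrences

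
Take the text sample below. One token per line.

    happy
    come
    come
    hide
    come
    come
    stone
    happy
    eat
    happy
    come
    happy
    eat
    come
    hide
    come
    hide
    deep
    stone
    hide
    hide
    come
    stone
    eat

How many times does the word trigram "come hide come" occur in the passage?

Scanning the 22 overlapping trigram windows for "come hide come":
  position 3–5: come hide come
  position 14–16: come hide come

2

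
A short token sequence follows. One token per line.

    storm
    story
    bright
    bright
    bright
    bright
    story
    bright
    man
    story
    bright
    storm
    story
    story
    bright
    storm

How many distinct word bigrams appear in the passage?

16 tokens → 15 bigram windows in total.
Repeated bigrams (each contributes count−1 duplicates):
  story bright: 4
  bright bright: 3
  bright storm: 2
  storm story: 2
7 duplicate windows → 15 − 7 = 8 distinct.

8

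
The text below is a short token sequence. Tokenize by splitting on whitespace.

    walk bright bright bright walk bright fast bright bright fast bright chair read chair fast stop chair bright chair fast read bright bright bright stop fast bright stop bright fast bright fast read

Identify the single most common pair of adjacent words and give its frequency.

Bigram frequencies (highest first):
  bright bright: 5
  bright fast: 4
  fast bright: 4
  walk bright: 2
  bright chair: 2
  chair fast: 2
  … (11 more, each ≤ 2)

"bright bright", 5 times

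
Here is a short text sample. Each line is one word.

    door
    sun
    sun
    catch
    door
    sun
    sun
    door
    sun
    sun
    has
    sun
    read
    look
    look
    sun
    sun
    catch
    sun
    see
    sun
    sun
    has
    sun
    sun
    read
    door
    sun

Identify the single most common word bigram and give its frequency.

"sun sun", 6 times

Bigram frequencies (highest first):
  sun sun: 6
  door sun: 4
  sun catch: 2
  sun has: 2
  has sun: 2
  sun read: 2
  … (9 more, each ≤ 1)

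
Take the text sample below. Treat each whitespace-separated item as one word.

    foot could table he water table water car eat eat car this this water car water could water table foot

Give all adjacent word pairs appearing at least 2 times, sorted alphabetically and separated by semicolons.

water car; water table

Bigram counts meeting the condition (at least 2 times):
  water car: 2
  water table: 2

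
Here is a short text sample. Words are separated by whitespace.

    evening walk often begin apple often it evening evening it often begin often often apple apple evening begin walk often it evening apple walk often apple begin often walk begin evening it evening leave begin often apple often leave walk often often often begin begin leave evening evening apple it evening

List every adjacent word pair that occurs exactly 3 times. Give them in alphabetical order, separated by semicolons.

begin often; often apple; often begin; often often

Bigram counts meeting the condition (exactly 3 times):
  begin often: 3
  often apple: 3
  often begin: 3
  often often: 3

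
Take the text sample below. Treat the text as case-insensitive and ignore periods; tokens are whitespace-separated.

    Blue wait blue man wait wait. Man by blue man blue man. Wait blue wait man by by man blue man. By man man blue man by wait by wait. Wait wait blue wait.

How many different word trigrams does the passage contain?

34 tokens → 32 trigram windows in total.
Repeated trigrams (each contributes count−1 duplicates):
  man blue man: 3
  blue man by: 2
  blue man wait: 2
  wait blue wait: 2
  wait man by: 2
6 duplicate windows → 32 − 6 = 26 distinct.

26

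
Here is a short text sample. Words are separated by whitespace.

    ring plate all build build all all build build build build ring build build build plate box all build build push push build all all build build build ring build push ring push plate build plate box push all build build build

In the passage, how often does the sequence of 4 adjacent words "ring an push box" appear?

Scanning the 39 overlapping 4-gram windows for "ring an push box":
  (none found)

0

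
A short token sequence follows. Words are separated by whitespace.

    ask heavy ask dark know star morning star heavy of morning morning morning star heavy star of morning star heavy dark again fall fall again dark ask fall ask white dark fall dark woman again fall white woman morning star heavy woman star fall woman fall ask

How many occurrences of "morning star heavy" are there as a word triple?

4

Scanning the 45 overlapping trigram windows for "morning star heavy":
  position 7–9: morning star heavy
  position 13–15: morning star heavy
  position 18–20: morning star heavy
  position 39–41: morning star heavy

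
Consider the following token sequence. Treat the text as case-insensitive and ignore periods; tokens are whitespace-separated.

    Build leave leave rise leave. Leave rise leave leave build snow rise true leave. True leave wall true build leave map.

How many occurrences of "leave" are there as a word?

9

Scanning the 21 tokens for "leave":
  position 2: leave
  position 3: leave
  position 5: leave
  position 6: leave
  position 8: leave
  position 9: leave
  position 14: leave
  position 16: leave
  position 20: leave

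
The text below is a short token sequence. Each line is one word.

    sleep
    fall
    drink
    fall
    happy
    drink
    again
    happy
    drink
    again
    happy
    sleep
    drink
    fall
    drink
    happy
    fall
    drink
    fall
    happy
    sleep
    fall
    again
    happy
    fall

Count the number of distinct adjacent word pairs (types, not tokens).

12

25 tokens → 24 bigram windows in total.
Repeated bigrams (each contributes count−1 duplicates):
  again happy: 3
  drink fall: 3
  fall drink: 3
  drink again: 2
  fall happy: 2
  happy drink: 2
  happy fall: 2
  happy sleep: 2
  … (1 more repeated)
12 duplicate windows → 24 − 12 = 12 distinct.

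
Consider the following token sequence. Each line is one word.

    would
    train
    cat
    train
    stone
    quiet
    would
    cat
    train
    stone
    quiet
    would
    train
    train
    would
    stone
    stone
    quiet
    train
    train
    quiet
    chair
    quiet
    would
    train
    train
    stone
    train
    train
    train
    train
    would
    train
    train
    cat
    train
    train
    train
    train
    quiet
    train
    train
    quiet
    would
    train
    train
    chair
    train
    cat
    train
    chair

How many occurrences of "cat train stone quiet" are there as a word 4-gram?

Scanning the 48 overlapping 4-gram windows for "cat train stone quiet":
  position 3–6: cat train stone quiet
  position 8–11: cat train stone quiet

2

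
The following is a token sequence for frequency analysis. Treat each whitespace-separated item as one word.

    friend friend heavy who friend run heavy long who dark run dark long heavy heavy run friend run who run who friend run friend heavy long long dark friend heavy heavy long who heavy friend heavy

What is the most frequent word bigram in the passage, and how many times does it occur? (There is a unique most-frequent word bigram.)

Bigram frequencies (highest first):
  friend heavy: 4
  friend run: 3
  heavy long: 3
  who friend: 2
  long who: 2
  heavy heavy: 2
  … (17 more, each ≤ 2)

"friend heavy", 4 times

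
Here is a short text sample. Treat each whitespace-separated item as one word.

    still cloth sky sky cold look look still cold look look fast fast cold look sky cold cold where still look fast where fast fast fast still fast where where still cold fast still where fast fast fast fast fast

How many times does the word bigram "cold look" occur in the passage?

Scanning the 39 overlapping bigram windows for "cold look":
  position 5–6: cold look
  position 9–10: cold look
  position 14–15: cold look

3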